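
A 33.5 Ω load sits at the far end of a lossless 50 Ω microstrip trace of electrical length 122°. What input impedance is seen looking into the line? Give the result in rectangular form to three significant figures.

Z_in ≈ 55.5 − j20.5 Ω

tan(βl) = tan(122°) = -1.6
Z_in = Z_0·(Z_L + jZ_0·tanβl)/(Z_0 + jZ_L·tanβl)
     = 50·(33.5 − j80)/(50 − j53.6)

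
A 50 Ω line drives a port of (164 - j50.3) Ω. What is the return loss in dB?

Γ = (114 − j50.3)/(214 − j50.3), |Γ| = 0.567
RL = −20·log₁₀|Γ| = −20·log₁₀(0.567)

RL ≈ 4.93 dB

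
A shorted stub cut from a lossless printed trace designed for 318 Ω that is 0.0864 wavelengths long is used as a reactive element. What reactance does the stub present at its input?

βl = 2π × 0.0864 = 31.1°
tan(βl) = 0.603
For a shorted stub, Z_in = jZ_0·tan(βl)

X_in ≈ 192 Ω (inductive)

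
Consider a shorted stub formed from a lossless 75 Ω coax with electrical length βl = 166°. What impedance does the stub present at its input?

Z_in ≈ −j18.7 Ω

tan(βl) = -0.249
For a shorted stub, Z_in = jZ_0·tan(βl)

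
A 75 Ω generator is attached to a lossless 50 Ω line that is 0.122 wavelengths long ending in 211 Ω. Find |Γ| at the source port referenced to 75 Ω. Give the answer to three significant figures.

|Γ| ≈ 0.639

βl = 2π × 0.122 = 43.9°
tan(βl) = 0.963
Z_in = Z_0·(Z_L + jZ_0·tanβl)/(Z_0 + jZ_L·tanβl) = 23.2 − j46.2 Ω
Γ_s = (Z_in − Z_s)/(Z_in + Z_s) = (-51.8 − j46.2)/(98.2 − j46.2), |Γ_s| = 0.639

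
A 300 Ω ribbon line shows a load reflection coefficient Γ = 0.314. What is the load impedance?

Z_L ≈ 575 Ω

Z_L = Z_0·(1 + Γ)/(1 − Γ) = 300·(1.31)/(0.686)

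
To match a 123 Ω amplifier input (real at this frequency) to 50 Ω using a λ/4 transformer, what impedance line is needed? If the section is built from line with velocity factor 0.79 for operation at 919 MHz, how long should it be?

Z_qwt ≈ 78.4 Ω; length ≈ 6.45 cm

Z_qwt = √(Z_0·R_L) = √(50 × 123) = √6150
λ = 0.79·c/f = 0.258 m, so l = λ/4 = 0.0645 m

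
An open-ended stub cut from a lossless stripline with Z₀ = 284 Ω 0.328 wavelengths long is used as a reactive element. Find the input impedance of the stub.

Z_in ≈ +j152 Ω

βl = 2π × 0.328 = 118°
tan(βl) = -1.87
For an open-ended stub, Z_in = −jZ_0·cot(βl) = −jZ_0/tan(βl)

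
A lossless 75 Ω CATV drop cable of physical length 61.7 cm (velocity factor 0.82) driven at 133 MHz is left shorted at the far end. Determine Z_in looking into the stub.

Z_in ≈ −j129 Ω

λ = v/f = 0.82·c / 133 MHz = 1.85 m
βl = 2π·l/λ = 2π × 0.334 = 120°
tan(βl) = -1.73
For a shorted stub, Z_in = jZ_0·tan(βl)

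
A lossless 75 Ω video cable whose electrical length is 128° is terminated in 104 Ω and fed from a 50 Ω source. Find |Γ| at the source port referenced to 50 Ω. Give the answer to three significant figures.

|Γ| ≈ 0.227

tan(βl) = -1.28
Z_in = Z_0·(Z_L + jZ_0·tanβl)/(Z_0 + jZ_L·tanβl) = 66.1 + j21.3 Ω
Γ_s = (Z_in − Z_s)/(Z_in + Z_s) = (16.1 + j21.3)/(116 + j21.3), |Γ_s| = 0.227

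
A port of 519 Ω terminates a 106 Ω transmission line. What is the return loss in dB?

Γ = (519 − 106)/(519 + 106) = 0.661
RL = −20·log₁₀|Γ| = −20·log₁₀(0.661)

RL ≈ 3.6 dB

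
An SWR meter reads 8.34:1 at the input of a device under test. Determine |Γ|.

|Γ| = (S − 1)/(S + 1) = (8.34 − 1)/(8.34 + 1) = 7.34/9.34

|Γ| ≈ 0.786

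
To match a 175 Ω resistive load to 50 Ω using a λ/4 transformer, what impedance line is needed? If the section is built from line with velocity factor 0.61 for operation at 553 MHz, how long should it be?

Z_qwt ≈ 93.5 Ω; length ≈ 8.27 cm

Z_qwt = √(Z_0·R_L) = √(50 × 175) = √8750
λ = 0.61·c/f = 0.331 m, so l = λ/4 = 0.0827 m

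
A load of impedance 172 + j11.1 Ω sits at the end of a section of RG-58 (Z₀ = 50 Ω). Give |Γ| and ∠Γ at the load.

Γ ≈ 0.551 ∠ 2.34°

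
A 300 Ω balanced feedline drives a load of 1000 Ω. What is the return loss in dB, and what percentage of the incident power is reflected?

RL ≈ 5.38 dB; 29% of incident power reflected

Γ = (1000 − 300)/(1000 + 300) = 0.538
RL = −20·log₁₀(0.538) = 5.38 dB
P_refl/P_inc = |Γ|² = 0.29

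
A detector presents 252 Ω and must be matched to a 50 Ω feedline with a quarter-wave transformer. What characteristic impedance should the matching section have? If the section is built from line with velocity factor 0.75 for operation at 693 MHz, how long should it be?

Z_qwt ≈ 112 Ω; length ≈ 8.12 cm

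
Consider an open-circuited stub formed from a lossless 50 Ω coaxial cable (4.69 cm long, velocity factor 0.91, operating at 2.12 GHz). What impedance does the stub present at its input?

λ = v/f = 0.91·c / 2.12 GHz = 0.129 m
βl = 2π·l/λ = 2π × 0.364 = 131°
tan(βl) = -1.15
For an open-circuited stub, Z_in = −jZ_0·cot(βl) = −jZ_0/tan(βl)

Z_in ≈ +j43.6 Ω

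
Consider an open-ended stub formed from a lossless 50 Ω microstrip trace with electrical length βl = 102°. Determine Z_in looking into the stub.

tan(βl) = -4.7
For an open-ended stub, Z_in = −jZ_0·cot(βl) = −jZ_0/tan(βl)

Z_in ≈ +j10.6 Ω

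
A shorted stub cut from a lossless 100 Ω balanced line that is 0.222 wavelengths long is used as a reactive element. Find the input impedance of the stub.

βl = 2π × 0.222 = 79.9°
tan(βl) = 5.63
For a shorted stub, Z_in = jZ_0·tan(βl)

Z_in ≈ +j563 Ω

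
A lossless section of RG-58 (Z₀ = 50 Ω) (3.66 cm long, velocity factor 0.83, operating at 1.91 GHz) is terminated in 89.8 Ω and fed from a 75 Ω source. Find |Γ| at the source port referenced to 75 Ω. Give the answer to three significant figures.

λ = v/f = 0.83·c / 1.91 GHz = 0.13 m
βl = 2π·l/λ = 2π × 0.281 = 101°
tan(βl) = -5.11
Z_in = Z_0·(Z_L + jZ_0·tanβl)/(Z_0 + jZ_L·tanβl) = 28.6 + j6.67 Ω
Γ_s = (Z_in − Z_s)/(Z_in + Z_s) = (-46.4 + j6.67)/(104 + j6.67), |Γ_s| = 0.452

|Γ| ≈ 0.452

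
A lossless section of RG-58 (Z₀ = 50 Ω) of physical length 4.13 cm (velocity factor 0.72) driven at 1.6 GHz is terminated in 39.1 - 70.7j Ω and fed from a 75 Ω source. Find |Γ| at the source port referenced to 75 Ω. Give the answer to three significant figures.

λ = v/f = 0.72·c / 1.6 GHz = 0.135 m
βl = 2π·l/λ = 2π × 0.306 = 110°
tan(βl) = -2.73
Z_in = Z_0·(Z_L + jZ_0·tanβl)/(Z_0 + jZ_L·tanβl) = 26 + j53.1 Ω
Γ_s = (Z_in − Z_s)/(Z_in + Z_s) = (-49 + j53.1)/(101 + j53.1), |Γ_s| = 0.634

|Γ| ≈ 0.634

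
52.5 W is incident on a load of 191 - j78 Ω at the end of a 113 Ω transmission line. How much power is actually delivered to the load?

P_delivered ≈ 46 W

|Γ| = |(78 − j78)/(304 − j78)| = 0.351
|Γ|² = 0.124
P_refl = |Γ|²·P_inc = 6.49 W, P_del = (1 − |Γ|²)·P_inc = 46 W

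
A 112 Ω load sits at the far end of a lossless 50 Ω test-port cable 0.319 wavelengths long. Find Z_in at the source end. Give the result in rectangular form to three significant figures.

βl = 2π × 0.319 = 115°
tan(βl) = tan(115°) = -2.16
Z_in = Z_0·(Z_L + jZ_0·tanβl)/(Z_0 + jZ_L·tanβl)
     = 50·(112 − j108)/(50 − j242)

Z_in ≈ 26 + j17.8 Ω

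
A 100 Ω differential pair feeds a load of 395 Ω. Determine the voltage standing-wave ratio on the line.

VSWR ≈ 3.95

Γ = (395 − 100)/(395 + 100) = 0.596
VSWR = (1 + 0.596)/(1 − 0.596)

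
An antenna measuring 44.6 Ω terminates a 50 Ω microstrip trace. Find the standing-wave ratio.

Γ = (44.6 − 50)/(44.6 + 50) = -0.0571
VSWR = (1 + 0.0571)/(1 − 0.0571)

VSWR ≈ 1.12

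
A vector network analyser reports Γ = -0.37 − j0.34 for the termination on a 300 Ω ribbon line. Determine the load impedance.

Z_L = Z_0·(1 + Γ)/(1 − Γ) = 300·(0.63 − j0.34)/(1.37 + j0.34)

Z_L ≈ 113 − j102 Ω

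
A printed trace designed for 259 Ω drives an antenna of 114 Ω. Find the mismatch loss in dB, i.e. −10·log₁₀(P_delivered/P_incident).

Γ = (114 − 259)/(114 + 259) = -0.389
|Γ|² = 0.151, so P_del/P_inc = 1 − |Γ|² = 0.849
ML = −10·log₁₀(1 − |Γ|²)

mismatch loss ≈ 0.712 dB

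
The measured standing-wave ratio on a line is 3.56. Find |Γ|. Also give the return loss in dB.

|Γ| ≈ 0.561; return loss ≈ 5.01 dB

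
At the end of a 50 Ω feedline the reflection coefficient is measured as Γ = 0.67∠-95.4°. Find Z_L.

Z_L = Z_0·(1 + Γ)/(1 − Γ) = 50·(0.937 − j0.667)/(1.06 + j0.667)

Z_L ≈ 17.5 − j42.4 Ω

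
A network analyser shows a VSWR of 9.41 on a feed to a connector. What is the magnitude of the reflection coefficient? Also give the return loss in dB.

|Γ| ≈ 0.808; return loss ≈ 1.85 dB

|Γ| = (S − 1)/(S + 1) = (9.41 − 1)/(9.41 + 1) = 8.41/10.4
RL = −20·log₁₀|Γ| = −20·log₁₀(0.808)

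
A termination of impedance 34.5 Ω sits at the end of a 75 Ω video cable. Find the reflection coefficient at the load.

Γ = (Z_L − Z_0)/(Z_L + Z_0) = (34.5 − 75)/(34.5 + 75) = -40.5/109.5

Γ = -0.37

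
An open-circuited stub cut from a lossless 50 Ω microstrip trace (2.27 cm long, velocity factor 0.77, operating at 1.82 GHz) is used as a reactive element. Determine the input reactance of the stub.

X_in ≈ -24 Ω (capacitive)

λ = v/f = 0.77·c / 1.82 GHz = 0.127 m
βl = 2π·l/λ = 2π × 0.179 = 64.4°
tan(βl) = 2.09
For an open-circuited stub, Z_in = −jZ_0·cot(βl) = −jZ_0/tan(βl)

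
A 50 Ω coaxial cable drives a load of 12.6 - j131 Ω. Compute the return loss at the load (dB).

Γ = (-37.4 − j131)/(62.6 − j131), |Γ| = 0.938
RL = −20·log₁₀|Γ| = −20·log₁₀(0.938)

RL ≈ 0.553 dB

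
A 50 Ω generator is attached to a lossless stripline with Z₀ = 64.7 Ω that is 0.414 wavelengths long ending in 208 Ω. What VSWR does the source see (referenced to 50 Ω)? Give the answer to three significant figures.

βl = 2π × 0.414 = 149°
tan(βl) = -0.6
Z_in = Z_0·(Z_L + jZ_0·tanβl)/(Z_0 + jZ_L·tanβl) = 59.9 + j76.8 Ω
Γ_s = (Z_in − Z_s)/(Z_in + Z_s) = (9.93 + j76.8)/(110 + j76.8), |Γ_s| = 0.577
VSWR = (1 + |Γ_s|)/(1 − |Γ_s|)

VSWR ≈ 3.73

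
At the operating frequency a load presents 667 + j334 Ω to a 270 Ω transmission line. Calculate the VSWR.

Γ = (Z_L − Z_0)/(Z_L + Z_0) = (397 + j334)/(937 + j334)
|Γ| = 519/995 = 0.522
VSWR = (1 + |Γ|)/(1 − |Γ|) = 1.52/0.478

VSWR ≈ 3.18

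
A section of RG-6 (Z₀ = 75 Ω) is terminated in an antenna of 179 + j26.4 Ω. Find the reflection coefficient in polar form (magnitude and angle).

Γ ≈ 0.42 ∠ 8.31°

Γ = (Z_L − Z_0)/(Z_L + Z_0) = (104 + j26.4)/(254 + j26.4)
|Γ| = 107/255 = 0.42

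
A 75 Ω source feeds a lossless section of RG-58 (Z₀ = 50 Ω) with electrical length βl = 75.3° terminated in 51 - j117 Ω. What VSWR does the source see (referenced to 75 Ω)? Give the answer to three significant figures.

tan(βl) = 3.81
Z_in = Z_0·(Z_L + jZ_0·tanβl)/(Z_0 + jZ_L·tanβl) = 6.98 + j4.68 Ω
Γ_s = (Z_in − Z_s)/(Z_in + Z_s) = (-68 + j4.68)/(82 + j4.68), |Γ_s| = 0.83
VSWR = (1 + |Γ_s|)/(1 − |Γ_s|)

VSWR ≈ 10.8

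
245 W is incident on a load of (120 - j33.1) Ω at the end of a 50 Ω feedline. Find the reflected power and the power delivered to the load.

P_reflected ≈ 49 W; P_delivered ≈ 196 W

|Γ| = |(70 − j33.1)/(170 − j33.1)| = 0.447
|Γ|² = 0.2
P_refl = |Γ|²·P_inc = 49 W, P_del = (1 − |Γ|²)·P_inc = 196 W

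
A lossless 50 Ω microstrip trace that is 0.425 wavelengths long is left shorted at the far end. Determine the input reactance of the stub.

βl = 2π × 0.425 = 153°
tan(βl) = -0.51
For a shorted stub, Z_in = jZ_0·tan(βl)

X_in ≈ -25.5 Ω (capacitive)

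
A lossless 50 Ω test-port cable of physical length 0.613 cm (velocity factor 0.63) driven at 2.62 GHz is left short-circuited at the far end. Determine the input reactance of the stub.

λ = v/f = 0.63·c / 2.62 GHz = 0.0721 m
βl = 2π·l/λ = 2π × 0.085 = 30.6°
tan(βl) = 0.591
For a short-circuited stub, Z_in = jZ_0·tan(βl)

X_in ≈ 29.6 Ω (inductive)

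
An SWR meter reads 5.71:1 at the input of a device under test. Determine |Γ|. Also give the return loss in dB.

|Γ| = (S − 1)/(S + 1) = (5.71 − 1)/(5.71 + 1) = 4.71/6.71
RL = −20·log₁₀|Γ| = −20·log₁₀(0.702)

|Γ| ≈ 0.702; return loss ≈ 3.07 dB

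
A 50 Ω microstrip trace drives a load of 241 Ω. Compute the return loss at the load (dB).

Γ = (241 − 50)/(241 + 50) = 0.656
RL = −20·log₁₀|Γ| = −20·log₁₀(0.656)

RL ≈ 3.66 dB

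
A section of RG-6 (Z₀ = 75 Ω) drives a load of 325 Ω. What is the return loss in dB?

Γ = (325 − 75)/(325 + 75) = 0.625
RL = −20·log₁₀|Γ| = −20·log₁₀(0.625)

RL ≈ 4.08 dB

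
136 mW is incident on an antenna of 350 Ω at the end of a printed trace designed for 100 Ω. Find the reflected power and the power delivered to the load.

P_reflected ≈ 42 mW; P_delivered ≈ 94 mW

Γ = (350 − 100)/(350 + 100) = 0.556
|Γ|² = 0.309
P_refl = |Γ|²·P_inc = 42 mW, P_del = (1 − |Γ|²)·P_inc = 94 mW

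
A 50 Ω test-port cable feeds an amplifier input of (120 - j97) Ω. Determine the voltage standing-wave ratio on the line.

VSWR ≈ 4.14

Γ = (Z_L − Z_0)/(Z_L + Z_0) = (70 − j97)/(170 − j97)
|Γ| = 120/196 = 0.611
VSWR = (1 + |Γ|)/(1 − |Γ|) = 1.61/0.389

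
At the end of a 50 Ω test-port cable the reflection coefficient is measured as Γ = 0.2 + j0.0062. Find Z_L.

Z_L = Z_0·(1 + Γ)/(1 − Γ) = 50·(1.2 + j0.0062)/(0.8 − j0.0062)

Z_L ≈ 75 + j0.969 Ω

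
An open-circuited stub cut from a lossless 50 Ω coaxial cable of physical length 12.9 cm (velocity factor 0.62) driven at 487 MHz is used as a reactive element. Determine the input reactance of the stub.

λ = v/f = 0.62·c / 487 MHz = 0.382 m
βl = 2π·l/λ = 2π × 0.338 = 122°
tan(βl) = -1.63
For an open-circuited stub, Z_in = −jZ_0·cot(βl) = −jZ_0/tan(βl)

X_in ≈ 30.8 Ω (inductive)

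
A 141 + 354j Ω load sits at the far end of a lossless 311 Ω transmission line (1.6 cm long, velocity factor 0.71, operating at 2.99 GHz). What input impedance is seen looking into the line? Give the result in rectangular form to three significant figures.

λ = v/f = 0.71·c / 2.99 GHz = 0.0712 m
βl = 2π·l/λ = 2π × 0.225 = 80.9°
tan(βl) = tan(80.9°) = 6.21
Z_in = Z_0·(Z_L + jZ_0·tanβl)/(Z_0 + jZ_L·tanβl)
     = 311·(141 + j2290)/(-1890 + j876)

Z_in ≈ 125 − j319 Ω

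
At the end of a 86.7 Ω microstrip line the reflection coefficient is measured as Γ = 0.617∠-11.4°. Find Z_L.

Z_L ≈ 314 − j124 Ω

Z_L = Z_0·(1 + Γ)/(1 − Γ) = 86.7·(1.6 − j0.122)/(0.395 + j0.122)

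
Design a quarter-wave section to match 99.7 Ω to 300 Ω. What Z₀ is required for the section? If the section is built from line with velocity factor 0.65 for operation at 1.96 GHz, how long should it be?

Z_qwt ≈ 173 Ω; length ≈ 2.49 cm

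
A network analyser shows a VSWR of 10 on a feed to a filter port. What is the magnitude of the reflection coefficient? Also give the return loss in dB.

|Γ| ≈ 0.818; return loss ≈ 1.74 dB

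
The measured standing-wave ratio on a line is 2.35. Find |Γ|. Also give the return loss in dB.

|Γ| = (S − 1)/(S + 1) = (2.35 − 1)/(2.35 + 1) = 1.35/3.35
RL = −20·log₁₀|Γ| = −20·log₁₀(0.403)

|Γ| ≈ 0.403; return loss ≈ 7.89 dB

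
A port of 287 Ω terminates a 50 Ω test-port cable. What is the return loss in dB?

RL ≈ 3.06 dB

Γ = (287 − 50)/(287 + 50) = 0.703
RL = −20·log₁₀|Γ| = −20·log₁₀(0.703)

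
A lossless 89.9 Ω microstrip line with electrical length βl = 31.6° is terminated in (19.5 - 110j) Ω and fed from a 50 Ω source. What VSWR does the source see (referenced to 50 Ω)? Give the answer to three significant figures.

VSWR ≈ 8.13

tan(βl) = 0.615
Z_in = Z_0·(Z_L + jZ_0·tanβl)/(Z_0 + jZ_L·tanβl) = 8.7 − j31.9 Ω
Γ_s = (Z_in − Z_s)/(Z_in + Z_s) = (-41.3 − j31.9)/(58.7 − j31.9), |Γ_s| = 0.781
VSWR = (1 + |Γ_s|)/(1 − |Γ_s|)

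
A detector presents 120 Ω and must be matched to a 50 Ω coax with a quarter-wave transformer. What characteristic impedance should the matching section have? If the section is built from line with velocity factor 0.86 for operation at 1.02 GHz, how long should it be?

Z_qwt ≈ 77.5 Ω; length ≈ 6.32 cm

Z_qwt = √(Z_0·R_L) = √(50 × 120) = √6000
λ = 0.86·c/f = 0.253 m, so l = λ/4 = 0.0632 m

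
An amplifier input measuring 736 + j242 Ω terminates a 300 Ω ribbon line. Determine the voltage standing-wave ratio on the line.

VSWR ≈ 2.76

Γ = (Z_L − Z_0)/(Z_L + Z_0) = (436 + j242)/(1036 + j242)
|Γ| = 499/1060 = 0.469
VSWR = (1 + |Γ|)/(1 − |Γ|) = 1.47/0.531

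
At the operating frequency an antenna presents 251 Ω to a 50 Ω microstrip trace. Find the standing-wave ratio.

VSWR ≈ 5.02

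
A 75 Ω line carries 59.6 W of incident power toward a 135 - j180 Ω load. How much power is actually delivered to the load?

P_delivered ≈ 31.6 W

|Γ| = |(60 − j180)/(210 − j180)| = 0.686
|Γ|² = 0.471
P_refl = |Γ|²·P_inc = 28 W, P_del = (1 − |Γ|²)·P_inc = 31.6 W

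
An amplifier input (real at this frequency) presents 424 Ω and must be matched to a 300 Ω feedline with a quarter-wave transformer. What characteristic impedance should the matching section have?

Z_qwt ≈ 357 Ω

Z_qwt = √(Z_0·R_L) = √(300 × 424) = √127200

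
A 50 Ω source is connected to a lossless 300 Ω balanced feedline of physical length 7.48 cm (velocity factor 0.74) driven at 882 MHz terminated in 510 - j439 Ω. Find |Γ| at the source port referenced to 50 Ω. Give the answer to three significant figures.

λ = v/f = 0.74·c / 882 MHz = 0.252 m
βl = 2π·l/λ = 2π × 0.297 = 107°
tan(βl) = -3.27
Z_in = Z_0·(Z_L + jZ_0·tanβl)/(Z_0 + jZ_L·tanβl) = 132 + j181 Ω
Γ_s = (Z_in − Z_s)/(Z_in + Z_s) = (81.8 + j181)/(182 + j181), |Γ_s| = 0.775

|Γ| ≈ 0.775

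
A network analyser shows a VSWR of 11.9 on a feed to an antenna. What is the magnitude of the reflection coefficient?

|Γ| ≈ 0.845

|Γ| = (S − 1)/(S + 1) = (11.9 − 1)/(11.9 + 1) = 10.9/12.9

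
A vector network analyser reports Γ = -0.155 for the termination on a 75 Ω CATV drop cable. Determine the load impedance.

Z_L ≈ 54.9 Ω

Z_L = Z_0·(1 + Γ)/(1 − Γ) = 75·(0.845)/(1.16)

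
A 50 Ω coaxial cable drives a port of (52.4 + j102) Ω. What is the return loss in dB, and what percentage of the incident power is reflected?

RL ≈ 3.02 dB; 49.8% of incident power reflected

Γ = (2.4 + j102)/(102.4 + j102), |Γ| = 0.706
RL = −20·log₁₀(0.706) = 3.02 dB
P_refl/P_inc = |Γ|² = 0.498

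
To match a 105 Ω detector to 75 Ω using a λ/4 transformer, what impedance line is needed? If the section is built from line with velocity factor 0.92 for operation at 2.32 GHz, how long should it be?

Z_qwt = √(Z_0·R_L) = √(75 × 105) = √7875
λ = 0.92·c/f = 0.119 m, so l = λ/4 = 0.0297 m

Z_qwt ≈ 88.7 Ω; length ≈ 2.97 cm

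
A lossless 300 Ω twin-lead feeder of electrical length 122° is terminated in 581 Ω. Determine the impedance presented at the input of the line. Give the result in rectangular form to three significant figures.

tan(βl) = tan(122°) = -1.6
Z_in = Z_0·(Z_L + jZ_0·tanβl)/(Z_0 + jZ_L·tanβl)
     = 300·(581 − j480)/(300 − j930)

Z_in ≈ 195 + j125 Ω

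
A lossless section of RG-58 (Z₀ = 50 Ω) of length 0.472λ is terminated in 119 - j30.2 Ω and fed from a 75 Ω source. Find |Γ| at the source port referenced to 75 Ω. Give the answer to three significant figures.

|Γ| ≈ 0.264

βl = 2π × 0.472 = 170°
tan(βl) = -0.178
Z_in = Z_0·(Z_L + jZ_0·tanβl)/(Z_0 + jZ_L·tanβl) = 126 + j15.8 Ω
Γ_s = (Z_in − Z_s)/(Z_in + Z_s) = (50.8 + j15.8)/(201 + j15.8), |Γ_s| = 0.264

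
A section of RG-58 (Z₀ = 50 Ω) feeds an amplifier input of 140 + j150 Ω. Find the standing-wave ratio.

Γ = (Z_L − Z_0)/(Z_L + Z_0) = (90 + j150)/(190 + j150)
|Γ| = 175/242 = 0.723
VSWR = (1 + |Γ|)/(1 − |Γ|) = 1.72/0.277

VSWR ≈ 6.21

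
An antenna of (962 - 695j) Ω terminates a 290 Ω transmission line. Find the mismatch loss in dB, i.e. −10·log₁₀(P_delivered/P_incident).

Γ = (672 − j695)/(1252 − j695), |Γ| = 0.675
|Γ|² = 0.456, so P_del/P_inc = 1 − |Γ|² = 0.544
ML = −10·log₁₀(1 − |Γ|²)

mismatch loss ≈ 2.64 dB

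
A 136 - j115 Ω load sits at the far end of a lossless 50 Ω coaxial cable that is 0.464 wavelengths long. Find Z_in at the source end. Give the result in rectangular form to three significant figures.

βl = 2π × 0.464 = 167°
tan(βl) = tan(167°) = -0.23
Z_in = Z_0·(Z_L + jZ_0·tanβl)/(Z_0 + jZ_L·tanβl)
     = 50·(136 − j127)/(23.5 − j31.3)

Z_in ≈ 233 + j41.7 Ω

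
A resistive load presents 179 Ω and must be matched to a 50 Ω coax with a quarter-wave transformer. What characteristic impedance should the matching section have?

Z_qwt ≈ 94.6 Ω

Z_qwt = √(Z_0·R_L) = √(50 × 179) = √8950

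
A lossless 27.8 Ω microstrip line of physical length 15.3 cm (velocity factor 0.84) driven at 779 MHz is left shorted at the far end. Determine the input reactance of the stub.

X_in ≈ -4.77 Ω (capacitive)

λ = v/f = 0.84·c / 779 MHz = 0.323 m
βl = 2π·l/λ = 2π × 0.473 = 170°
tan(βl) = -0.172
For a shorted stub, Z_in = jZ_0·tan(βl)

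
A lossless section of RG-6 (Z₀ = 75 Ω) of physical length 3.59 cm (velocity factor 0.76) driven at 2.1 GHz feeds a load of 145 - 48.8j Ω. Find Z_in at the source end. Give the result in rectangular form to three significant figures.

λ = v/f = 0.76·c / 2.1 GHz = 0.109 m
βl = 2π·l/λ = 2π × 0.331 = 119°
tan(βl) = tan(119°) = -1.8
Z_in = Z_0·(Z_L + jZ_0·tanβl)/(Z_0 + jZ_L·tanβl)
     = 75·(145 − j184)/(-12.9 − j261)

Z_in ≈ 50.6 + j44.1 Ω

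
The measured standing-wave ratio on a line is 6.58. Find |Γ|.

|Γ| ≈ 0.736

|Γ| = (S − 1)/(S + 1) = (6.58 − 1)/(6.58 + 1) = 5.58/7.58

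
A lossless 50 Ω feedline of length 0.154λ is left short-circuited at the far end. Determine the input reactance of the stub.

βl = 2π × 0.154 = 55.4°
tan(βl) = 1.45
For a short-circuited stub, Z_in = jZ_0·tan(βl)

X_in ≈ 72.6 Ω (inductive)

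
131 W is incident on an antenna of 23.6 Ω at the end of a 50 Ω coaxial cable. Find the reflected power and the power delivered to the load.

P_reflected ≈ 16.9 W; P_delivered ≈ 114 W

Γ = (23.6 − 50)/(23.6 + 50) = -0.359
|Γ|² = 0.129
P_refl = |Γ|²·P_inc = 16.9 W, P_del = (1 − |Γ|²)·P_inc = 114 W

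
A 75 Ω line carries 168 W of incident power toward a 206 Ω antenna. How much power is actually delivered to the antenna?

Γ = (206 − 75)/(206 + 75) = 0.466
|Γ|² = 0.217
P_refl = |Γ|²·P_inc = 36.5 W, P_del = (1 − |Γ|²)·P_inc = 131 W

P_delivered ≈ 131 W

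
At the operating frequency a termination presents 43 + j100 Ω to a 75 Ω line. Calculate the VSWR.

VSWR ≈ 5.23

Γ = (Z_L − Z_0)/(Z_L + Z_0) = (-32 + j100)/(118 + j100)
|Γ| = 105/155 = 0.679
VSWR = (1 + |Γ|)/(1 − |Γ|) = 1.68/0.321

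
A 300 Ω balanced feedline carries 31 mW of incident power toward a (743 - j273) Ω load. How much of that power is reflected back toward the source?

|Γ| = |(443 − j273)/(1043 − j273)| = 0.483
|Γ|² = 0.233
P_refl = |Γ|²·P_inc = 7.22 mW, P_del = (1 − |Γ|²)·P_inc = 23.8 mW

P_reflected ≈ 7.22 mW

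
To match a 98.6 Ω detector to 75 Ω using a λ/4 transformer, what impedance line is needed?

Z_qwt = √(Z_0·R_L) = √(75 × 98.6) = √7395

Z_qwt ≈ 86 Ω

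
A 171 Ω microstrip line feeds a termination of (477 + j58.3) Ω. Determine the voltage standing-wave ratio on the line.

VSWR ≈ 2.84

Γ = (Z_L − Z_0)/(Z_L + Z_0) = (306 + j58.3)/(648 + j58.3)
|Γ| = 312/651 = 0.479
VSWR = (1 + |Γ|)/(1 − |Γ|) = 1.48/0.521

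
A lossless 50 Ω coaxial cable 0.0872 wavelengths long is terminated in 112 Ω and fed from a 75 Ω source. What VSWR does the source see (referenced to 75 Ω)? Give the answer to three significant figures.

βl = 2π × 0.0872 = 31.4°
tan(βl) = 0.61
Z_in = Z_0·(Z_L + jZ_0·tanβl)/(Z_0 + jZ_L·tanβl) = 53.6 − j42.7 Ω
Γ_s = (Z_in − Z_s)/(Z_in + Z_s) = (-21.4 − j42.7)/(129 − j42.7), |Γ_s| = 0.353
VSWR = (1 + |Γ_s|)/(1 − |Γ_s|)

VSWR ≈ 2.09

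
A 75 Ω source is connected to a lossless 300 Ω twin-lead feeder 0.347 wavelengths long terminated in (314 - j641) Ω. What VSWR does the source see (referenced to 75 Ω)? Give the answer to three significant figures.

VSWR ≈ 17.8

βl = 2π × 0.347 = 125°
tan(βl) = -1.43
Z_in = Z_0·(Z_L + jZ_0·tanβl)/(Z_0 + jZ_L·tanβl) = 148 + j412 Ω
Γ_s = (Z_in − Z_s)/(Z_in + Z_s) = (72.6 + j412)/(223 + j412), |Γ_s| = 0.893
VSWR = (1 + |Γ_s|)/(1 − |Γ_s|)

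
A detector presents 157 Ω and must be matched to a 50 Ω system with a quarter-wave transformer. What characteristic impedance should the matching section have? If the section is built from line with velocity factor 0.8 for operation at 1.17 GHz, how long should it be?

Z_qwt ≈ 88.6 Ω; length ≈ 5.13 cm

Z_qwt = √(Z_0·R_L) = √(50 × 157) = √7850
λ = 0.8·c/f = 0.205 m, so l = λ/4 = 0.0513 m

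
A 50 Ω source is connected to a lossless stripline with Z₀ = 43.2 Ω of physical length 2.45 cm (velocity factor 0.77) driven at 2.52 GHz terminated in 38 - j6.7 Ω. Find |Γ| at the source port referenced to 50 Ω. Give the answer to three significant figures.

λ = v/f = 0.77·c / 2.52 GHz = 0.0917 m
βl = 2π·l/λ = 2π × 0.267 = 96.2°
tan(βl) = -9.18
Z_in = Z_0·(Z_L + jZ_0·tanβl)/(Z_0 + jZ_L·tanβl) = 49.6 + j7.31 Ω
Γ_s = (Z_in − Z_s)/(Z_in + Z_s) = (-0.442 + j7.31)/(99.6 + j7.31), |Γ_s| = 0.0733

|Γ| ≈ 0.0733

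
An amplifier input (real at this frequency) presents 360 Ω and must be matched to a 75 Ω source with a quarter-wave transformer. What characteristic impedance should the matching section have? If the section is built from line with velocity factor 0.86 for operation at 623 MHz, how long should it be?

Z_qwt ≈ 164 Ω; length ≈ 10.4 cm

Z_qwt = √(Z_0·R_L) = √(75 × 360) = √27000
λ = 0.86·c/f = 0.414 m, so l = λ/4 = 0.104 m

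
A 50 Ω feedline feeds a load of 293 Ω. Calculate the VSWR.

For a purely resistive load, VSWR = R_L/Z_0 or Z_0/R_L (whichever > 1) = 293/50

VSWR ≈ 5.86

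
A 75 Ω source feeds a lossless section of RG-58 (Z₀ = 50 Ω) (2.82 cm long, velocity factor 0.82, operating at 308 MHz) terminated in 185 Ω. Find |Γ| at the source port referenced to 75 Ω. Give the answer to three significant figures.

|Γ| ≈ 0.449

λ = v/f = 0.82·c / 308 MHz = 0.799 m
βl = 2π·l/λ = 2π × 0.0353 = 12.7°
tan(βl) = 0.226
Z_in = Z_0·(Z_L + jZ_0·tanβl)/(Z_0 + jZ_L·tanβl) = 115 − j84.4 Ω
Γ_s = (Z_in − Z_s)/(Z_in + Z_s) = (39.6 − j84.4)/(190 − j84.4), |Γ_s| = 0.449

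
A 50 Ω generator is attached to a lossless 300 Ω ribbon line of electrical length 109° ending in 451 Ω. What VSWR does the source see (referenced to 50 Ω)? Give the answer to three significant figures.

tan(βl) = -2.9
Z_in = Z_0·(Z_L + jZ_0·tanβl)/(Z_0 + jZ_L·tanβl) = 212 + j54.7 Ω
Γ_s = (Z_in − Z_s)/(Z_in + Z_s) = (162 + j54.7)/(262 + j54.7), |Γ_s| = 0.639
VSWR = (1 + |Γ_s|)/(1 − |Γ_s|)

VSWR ≈ 4.54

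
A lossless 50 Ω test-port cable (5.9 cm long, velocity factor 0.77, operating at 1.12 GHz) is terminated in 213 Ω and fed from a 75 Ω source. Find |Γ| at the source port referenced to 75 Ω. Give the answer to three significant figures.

|Γ| ≈ 0.723

λ = v/f = 0.77·c / 1.12 GHz = 0.206 m
βl = 2π·l/λ = 2π × 0.286 = 103°
tan(βl) = -4.34
Z_in = Z_0·(Z_L + jZ_0·tanβl)/(Z_0 + jZ_L·tanβl) = 12.3 + j10.9 Ω
Γ_s = (Z_in − Z_s)/(Z_in + Z_s) = (-62.7 + j10.9)/(87.3 + j10.9), |Γ_s| = 0.723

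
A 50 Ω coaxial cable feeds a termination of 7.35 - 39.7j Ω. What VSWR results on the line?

VSWR ≈ 11.1

Γ = (Z_L − Z_0)/(Z_L + Z_0) = (-42.65 − j39.7)/(57.35 − j39.7)
|Γ| = 58.3/69.8 = 0.835
VSWR = (1 + |Γ|)/(1 − |Γ|) = 1.84/0.165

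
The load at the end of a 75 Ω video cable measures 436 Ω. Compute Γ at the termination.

Γ = 0.706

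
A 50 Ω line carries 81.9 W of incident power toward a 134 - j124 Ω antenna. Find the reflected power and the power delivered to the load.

|Γ| = |(84 − j124)/(184 − j124)| = 0.675
|Γ|² = 0.456
P_refl = |Γ|²·P_inc = 37.3 W, P_del = (1 − |Γ|²)·P_inc = 44.6 W

P_reflected ≈ 37.3 W; P_delivered ≈ 44.6 W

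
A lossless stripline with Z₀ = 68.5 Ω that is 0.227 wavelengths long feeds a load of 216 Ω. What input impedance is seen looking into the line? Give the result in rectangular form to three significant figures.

βl = 2π × 0.227 = 81.7°
tan(βl) = tan(81.7°) = 6.87
Z_in = Z_0·(Z_L + jZ_0·tanβl)/(Z_0 + jZ_L·tanβl)
     = 68.5·(216 + j471)/(68.5 + j1480)

Z_in ≈ 22.1 − j8.95 Ω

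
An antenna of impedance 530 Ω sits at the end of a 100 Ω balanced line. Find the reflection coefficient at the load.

Γ = (Z_L − Z_0)/(Z_L + Z_0) = (530 − 100)/(530 + 100) = 430/630

Γ = 0.683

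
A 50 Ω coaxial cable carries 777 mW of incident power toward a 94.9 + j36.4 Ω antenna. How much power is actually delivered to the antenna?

P_delivered ≈ 661 mW

|Γ| = |(44.9 + j36.4)/(144.9 + j36.4)| = 0.387
|Γ|² = 0.15
P_refl = |Γ|²·P_inc = 116 mW, P_del = (1 − |Γ|²)·P_inc = 661 mW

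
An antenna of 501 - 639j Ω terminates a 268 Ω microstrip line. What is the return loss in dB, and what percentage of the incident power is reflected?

Γ = (233 − j639)/(769 − j639), |Γ| = 0.68
RL = −20·log₁₀(0.68) = 3.35 dB
P_refl/P_inc = |Γ|² = 0.463

RL ≈ 3.35 dB; 46.3% of incident power reflected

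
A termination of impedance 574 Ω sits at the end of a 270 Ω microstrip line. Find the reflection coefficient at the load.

Γ = (Z_L − Z_0)/(Z_L + Z_0) = (574 − 270)/(574 + 270) = 304/844

Γ = 0.36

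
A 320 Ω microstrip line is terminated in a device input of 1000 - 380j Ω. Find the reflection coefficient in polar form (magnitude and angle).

Γ ≈ 0.567 ∠ -13.1°

Γ = (Z_L − Z_0)/(Z_L + Z_0) = (680 − j380)/(1320 − j380)
|Γ| = 779/1370 = 0.567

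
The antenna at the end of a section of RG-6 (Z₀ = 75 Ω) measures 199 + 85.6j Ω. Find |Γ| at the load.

|Γ| ≈ 0.525

Γ = (Z_L − Z_0)/(Z_L + Z_0) = (124 + j85.6)/(274 + j85.6)
|Γ| = 151/287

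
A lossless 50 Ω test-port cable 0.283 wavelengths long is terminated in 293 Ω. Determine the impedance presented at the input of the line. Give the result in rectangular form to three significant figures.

Z_in ≈ 8.9 + j10.2 Ω

βl = 2π × 0.283 = 102°
tan(βl) = tan(102°) = -4.75
Z_in = Z_0·(Z_L + jZ_0·tanβl)/(Z_0 + jZ_L·tanβl)
     = 50·(293 − j238)/(50 − j1390)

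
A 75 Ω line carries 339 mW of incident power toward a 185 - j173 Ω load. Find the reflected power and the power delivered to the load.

P_reflected ≈ 146 mW; P_delivered ≈ 193 mW

|Γ| = |(110 − j173)/(260 − j173)| = 0.656
|Γ|² = 0.431
P_refl = |Γ|²·P_inc = 146 mW, P_del = (1 − |Γ|²)·P_inc = 193 mW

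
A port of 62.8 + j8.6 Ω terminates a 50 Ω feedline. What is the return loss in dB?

RL ≈ 17.3 dB

Γ = (12.8 + j8.6)/(112.8 + j8.6), |Γ| = 0.136
RL = −20·log₁₀|Γ| = −20·log₁₀(0.136)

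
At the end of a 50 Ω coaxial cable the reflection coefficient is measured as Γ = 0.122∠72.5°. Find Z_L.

Z_L = Z_0·(1 + Γ)/(1 − Γ) = 50·(1.04 + j0.116)/(0.963 − j0.116)

Z_L ≈ 52.3 + j12.4 Ω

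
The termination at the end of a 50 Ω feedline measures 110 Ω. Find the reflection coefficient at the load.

Γ = 0.375

Γ = (Z_L − Z_0)/(Z_L + Z_0) = (110 − 50)/(110 + 50) = 60/160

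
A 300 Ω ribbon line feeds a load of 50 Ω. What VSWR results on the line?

Γ = (50 − 300)/(50 + 300) = -0.714
VSWR = (1 + 0.714)/(1 − 0.714)

VSWR ≈ 6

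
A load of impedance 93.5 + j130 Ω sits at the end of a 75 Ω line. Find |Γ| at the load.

|Γ| ≈ 0.617

Γ = (Z_L − Z_0)/(Z_L + Z_0) = (18.5 + j130)/(168.5 + j130)
|Γ| = 131/213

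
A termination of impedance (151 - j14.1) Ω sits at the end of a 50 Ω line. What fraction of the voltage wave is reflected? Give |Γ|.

Γ = (Z_L − Z_0)/(Z_L + Z_0) = (101 − j14.1)/(201 − j14.1)
|Γ| = 102/201

|Γ| ≈ 0.506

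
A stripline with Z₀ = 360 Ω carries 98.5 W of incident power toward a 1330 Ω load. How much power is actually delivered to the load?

P_delivered ≈ 66.1 W

Γ = (1330 − 360)/(1330 + 360) = 0.574
|Γ|² = 0.329
P_refl = |Γ|²·P_inc = 32.4 W, P_del = (1 − |Γ|²)·P_inc = 66.1 W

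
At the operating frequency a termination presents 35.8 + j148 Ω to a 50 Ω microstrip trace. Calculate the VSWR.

VSWR ≈ 14.3

Γ = (Z_L − Z_0)/(Z_L + Z_0) = (-14.2 + j148)/(85.8 + j148)
|Γ| = 149/171 = 0.869
VSWR = (1 + |Γ|)/(1 − |Γ|) = 1.87/0.131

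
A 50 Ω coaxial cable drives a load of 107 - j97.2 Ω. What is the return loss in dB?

RL ≈ 4.29 dB

Γ = (57 − j97.2)/(157 − j97.2), |Γ| = 0.61
RL = −20·log₁₀|Γ| = −20·log₁₀(0.61)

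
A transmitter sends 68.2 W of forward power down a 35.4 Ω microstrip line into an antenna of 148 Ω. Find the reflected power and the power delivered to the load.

P_reflected ≈ 25.7 W; P_delivered ≈ 42.5 W

Γ = (148 − 35.4)/(148 + 35.4) = 0.614
|Γ|² = 0.377
P_refl = |Γ|²·P_inc = 25.7 W, P_del = (1 − |Γ|²)·P_inc = 42.5 W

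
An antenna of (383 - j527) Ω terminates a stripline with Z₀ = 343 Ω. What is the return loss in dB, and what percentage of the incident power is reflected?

Γ = (40 − j527)/(726 − j527), |Γ| = 0.589
RL = −20·log₁₀(0.589) = 4.6 dB
P_refl/P_inc = |Γ|² = 0.347

RL ≈ 4.6 dB; 34.7% of incident power reflected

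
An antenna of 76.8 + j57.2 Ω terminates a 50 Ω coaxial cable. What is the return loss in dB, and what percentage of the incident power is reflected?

Γ = (26.8 + j57.2)/(126.8 + j57.2), |Γ| = 0.454
RL = −20·log₁₀(0.454) = 6.86 dB
P_refl/P_inc = |Γ|² = 0.206

RL ≈ 6.86 dB; 20.6% of incident power reflected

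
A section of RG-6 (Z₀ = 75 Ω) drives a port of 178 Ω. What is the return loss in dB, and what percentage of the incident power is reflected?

RL ≈ 7.81 dB; 16.6% of incident power reflected

Γ = (178 − 75)/(178 + 75) = 0.407
RL = −20·log₁₀(0.407) = 7.81 dB
P_refl/P_inc = |Γ|² = 0.166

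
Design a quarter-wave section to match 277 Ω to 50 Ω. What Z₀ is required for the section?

Z_qwt ≈ 118 Ω

Z_qwt = √(Z_0·R_L) = √(50 × 277) = √13850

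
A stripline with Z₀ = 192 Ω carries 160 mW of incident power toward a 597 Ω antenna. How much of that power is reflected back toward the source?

Γ = (597 − 192)/(597 + 192) = 0.513
|Γ|² = 0.263
P_refl = |Γ|²·P_inc = 42.2 mW, P_del = (1 − |Γ|²)·P_inc = 118 mW

P_reflected ≈ 42.2 mW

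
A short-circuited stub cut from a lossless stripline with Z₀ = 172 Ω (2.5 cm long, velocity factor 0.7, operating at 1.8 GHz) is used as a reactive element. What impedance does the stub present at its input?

Z_in ≈ +j754 Ω

λ = v/f = 0.7·c / 1.8 GHz = 0.117 m
βl = 2π·l/λ = 2π × 0.214 = 77.1°
tan(βl) = 4.38
For a short-circuited stub, Z_in = jZ_0·tan(βl)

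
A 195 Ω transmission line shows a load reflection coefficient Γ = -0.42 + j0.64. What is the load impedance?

Z_L = Z_0·(1 + Γ)/(1 − Γ) = 195·(0.58 + j0.64)/(1.42 − j0.64)

Z_L ≈ 33.3 + j103 Ω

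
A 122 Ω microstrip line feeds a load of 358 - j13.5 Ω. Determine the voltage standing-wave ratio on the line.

Γ = (Z_L − Z_0)/(Z_L + Z_0) = (236 − j13.5)/(480 − j13.5)
|Γ| = 236/480 = 0.492
VSWR = (1 + |Γ|)/(1 − |Γ|) = 1.49/0.508

VSWR ≈ 2.94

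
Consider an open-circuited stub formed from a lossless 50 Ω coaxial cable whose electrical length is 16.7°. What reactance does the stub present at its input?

tan(βl) = 0.3
For an open-circuited stub, Z_in = −jZ_0·cot(βl) = −jZ_0/tan(βl)

X_in ≈ -167 Ω (capacitive)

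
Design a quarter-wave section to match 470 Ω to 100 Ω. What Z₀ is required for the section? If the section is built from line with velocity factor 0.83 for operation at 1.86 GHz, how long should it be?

Z_qwt = √(Z_0·R_L) = √(100 × 470) = √47000
λ = 0.83·c/f = 0.134 m, so l = λ/4 = 0.0335 m

Z_qwt ≈ 217 Ω; length ≈ 3.35 cm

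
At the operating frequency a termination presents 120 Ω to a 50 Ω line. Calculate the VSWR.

VSWR ≈ 2.4

Γ = (120 − 50)/(120 + 50) = 0.412
VSWR = (1 + 0.412)/(1 − 0.412)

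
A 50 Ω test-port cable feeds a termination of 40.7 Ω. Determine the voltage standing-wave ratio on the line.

Γ = (40.7 − 50)/(40.7 + 50) = -0.103
VSWR = (1 + 0.103)/(1 − 0.103)

VSWR ≈ 1.23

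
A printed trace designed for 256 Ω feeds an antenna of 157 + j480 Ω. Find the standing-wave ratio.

Γ = (Z_L − Z_0)/(Z_L + Z_0) = (-99 + j480)/(413 + j480)
|Γ| = 490/633 = 0.774
VSWR = (1 + |Γ|)/(1 − |Γ|) = 1.77/0.226

VSWR ≈ 7.85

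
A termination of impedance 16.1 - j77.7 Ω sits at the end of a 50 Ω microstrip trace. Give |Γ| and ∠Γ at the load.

Γ ≈ 0.831 ∠ -64°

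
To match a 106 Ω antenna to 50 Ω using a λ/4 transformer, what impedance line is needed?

Z_qwt = √(Z_0·R_L) = √(50 × 106) = √5300

Z_qwt ≈ 72.8 Ω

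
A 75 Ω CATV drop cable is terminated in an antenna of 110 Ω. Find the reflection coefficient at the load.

Γ = (Z_L − Z_0)/(Z_L + Z_0) = (110 − 75)/(110 + 75) = 35/185

Γ = 0.189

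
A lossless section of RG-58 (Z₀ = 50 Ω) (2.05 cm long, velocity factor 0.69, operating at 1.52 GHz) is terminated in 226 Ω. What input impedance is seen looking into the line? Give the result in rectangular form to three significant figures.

Z_in ≈ 16.4 − j33.5 Ω

λ = v/f = 0.69·c / 1.52 GHz = 0.136 m
βl = 2π·l/λ = 2π × 0.151 = 54.2°
tan(βl) = tan(54.2°) = 1.39
Z_in = Z_0·(Z_L + jZ_0·tanβl)/(Z_0 + jZ_L·tanβl)
     = 50·(226 + j69.3)/(50 + j313)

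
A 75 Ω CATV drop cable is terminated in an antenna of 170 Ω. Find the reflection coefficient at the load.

Γ = 0.388

Γ = (Z_L − Z_0)/(Z_L + Z_0) = (170 − 75)/(170 + 75) = 95/245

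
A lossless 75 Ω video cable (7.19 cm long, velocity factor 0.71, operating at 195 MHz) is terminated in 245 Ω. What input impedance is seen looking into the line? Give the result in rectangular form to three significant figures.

λ = v/f = 0.71·c / 195 MHz = 1.09 m
βl = 2π·l/λ = 2π × 0.0658 = 23.7°
tan(βl) = tan(23.7°) = 0.439
Z_in = Z_0·(Z_L + jZ_0·tanβl)/(Z_0 + jZ_L·tanβl)
     = 75·(245 + j32.9)/(75 + j108)

Z_in ≈ 95.6 − j104 Ω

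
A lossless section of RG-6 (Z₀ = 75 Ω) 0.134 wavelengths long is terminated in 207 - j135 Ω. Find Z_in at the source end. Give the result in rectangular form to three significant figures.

Z_in ≈ 25 − j42.6 Ω

βl = 2π × 0.134 = 48.2°
tan(βl) = tan(48.2°) = 1.12
Z_in = Z_0·(Z_L + jZ_0·tanβl)/(Z_0 + jZ_L·tanβl)
     = 75·(207 − j51)/(226 + j232)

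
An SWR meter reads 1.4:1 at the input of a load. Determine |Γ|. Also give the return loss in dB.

|Γ| ≈ 0.167; return loss ≈ 15.6 dB

|Γ| = (S − 1)/(S + 1) = (1.4 − 1)/(1.4 + 1) = 0.4/2.4
RL = −20·log₁₀|Γ| = −20·log₁₀(0.167)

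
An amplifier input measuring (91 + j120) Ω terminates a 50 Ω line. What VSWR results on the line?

VSWR ≈ 5.35

Γ = (Z_L − Z_0)/(Z_L + Z_0) = (41 + j120)/(141 + j120)
|Γ| = 127/185 = 0.685
VSWR = (1 + |Γ|)/(1 − |Γ|) = 1.68/0.315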